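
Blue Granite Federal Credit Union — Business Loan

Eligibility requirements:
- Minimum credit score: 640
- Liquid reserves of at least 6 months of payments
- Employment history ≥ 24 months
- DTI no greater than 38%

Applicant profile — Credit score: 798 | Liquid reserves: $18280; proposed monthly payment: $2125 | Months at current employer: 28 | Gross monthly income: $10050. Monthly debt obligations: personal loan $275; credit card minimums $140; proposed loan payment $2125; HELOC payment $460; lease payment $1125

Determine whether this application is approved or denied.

Credit score 798 ≥ 640 (meets)
Reserves: 18,280 ÷ 2,125 = 8.6 months (meets 6-month minimum)
Employment 28 ≥ 24 months
Total monthly debts = (275 + 140 + 2,125 + 460 + 1,125) = 4,125. DTI = 4,125/10,050 = 41% > 38%
Fails on DTI.

Denied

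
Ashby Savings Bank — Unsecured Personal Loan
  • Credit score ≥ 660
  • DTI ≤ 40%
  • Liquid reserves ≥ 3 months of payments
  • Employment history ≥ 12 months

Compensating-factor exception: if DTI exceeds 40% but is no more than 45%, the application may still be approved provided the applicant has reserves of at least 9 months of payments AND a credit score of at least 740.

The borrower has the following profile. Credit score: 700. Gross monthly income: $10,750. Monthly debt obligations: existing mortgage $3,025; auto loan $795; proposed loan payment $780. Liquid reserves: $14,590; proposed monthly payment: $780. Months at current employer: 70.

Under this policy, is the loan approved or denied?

Credit score 700 ≥ 660 (meets base)
Total debts = (3,025 + 795 + 780) = 4,600. DTI: 4,600 ÷ 10,750 = 42.8%, over the 40% base limit.
Reserves = 14,590/780 = 18.7 months ≥ 3
Employment 70 ≥ 12 months
DTI 42.8% is within the 40%–45% exception band; checking compensating factors.
Reserves 18.7 ≥ 9 months; credit score 700 < 740.
Compensating-factor requirement not fully met.

Denied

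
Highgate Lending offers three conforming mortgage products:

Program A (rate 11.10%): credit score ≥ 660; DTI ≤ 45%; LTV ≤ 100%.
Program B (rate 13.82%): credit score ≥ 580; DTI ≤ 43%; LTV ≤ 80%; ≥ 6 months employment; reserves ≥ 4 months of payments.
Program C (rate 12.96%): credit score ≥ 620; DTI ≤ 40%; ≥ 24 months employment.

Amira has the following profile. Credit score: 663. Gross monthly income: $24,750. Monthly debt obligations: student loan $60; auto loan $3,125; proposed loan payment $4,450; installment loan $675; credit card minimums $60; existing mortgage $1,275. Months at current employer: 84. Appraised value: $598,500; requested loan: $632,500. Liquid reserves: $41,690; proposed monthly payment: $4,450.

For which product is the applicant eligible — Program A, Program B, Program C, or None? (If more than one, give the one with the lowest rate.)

Total debts = (60 + 3,125 + 4,450 + 675 + 60 + 1,275) = 9,645; DTI = 9,645/24,750 = 39%.
LTV = 632,500/598,500 = 105.7%.
Reserves = 41,690/4,450 = 9.4 months.
Program A: score 663 ≥ 660; DTI 39% ≤ 45%; LTV 105.7% > 100% → does not qualify.
Program B: score 663 ≥ 580; DTI 39% ≤ 43%; LTV 105.7% > 80%; employment 84 ≥ 6 mo; reserves 9.4 ≥ 4 mo → does not qualify.
Program C: score 663 ≥ 620; DTI 39% ≤ 40%; employment 84 ≥ 24 mo → qualifies.

Program C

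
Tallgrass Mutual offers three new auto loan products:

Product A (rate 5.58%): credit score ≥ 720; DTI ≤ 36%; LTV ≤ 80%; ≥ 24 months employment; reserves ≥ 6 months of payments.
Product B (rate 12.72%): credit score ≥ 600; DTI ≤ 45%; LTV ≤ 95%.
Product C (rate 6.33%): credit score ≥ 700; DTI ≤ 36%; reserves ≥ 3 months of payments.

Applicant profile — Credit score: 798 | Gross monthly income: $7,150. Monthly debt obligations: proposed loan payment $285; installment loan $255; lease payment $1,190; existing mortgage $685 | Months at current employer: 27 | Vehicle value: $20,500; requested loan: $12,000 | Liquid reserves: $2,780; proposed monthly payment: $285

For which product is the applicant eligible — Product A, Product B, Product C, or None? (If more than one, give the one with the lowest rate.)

Product A

Total debts = (285 + 255 + 1,190 + 685) = 2,415; DTI = 2,415/7,150 = 33.8%.
LTV = 12,000/20,500 = 58.5%.
Reserves = 2,780/285 = 9.8 months.
Product A: score 798 ≥ 720; DTI 33.8% ≤ 36%; LTV 58.5% ≤ 80%; employment 27 ≥ 24 mo; reserves 9.8 ≥ 6 mo → qualifies.
Product B: score 798 ≥ 600; DTI 33.8% ≤ 45%; LTV 58.5% ≤ 95% → qualifies.
Product C: score 798 ≥ 700; DTI 33.8% ≤ 36%; reserves 9.8 ≥ 3 mo → qualifies.
Qualifying: Product A, Product B, Product C. Lowest rate is 5.58% → Product A.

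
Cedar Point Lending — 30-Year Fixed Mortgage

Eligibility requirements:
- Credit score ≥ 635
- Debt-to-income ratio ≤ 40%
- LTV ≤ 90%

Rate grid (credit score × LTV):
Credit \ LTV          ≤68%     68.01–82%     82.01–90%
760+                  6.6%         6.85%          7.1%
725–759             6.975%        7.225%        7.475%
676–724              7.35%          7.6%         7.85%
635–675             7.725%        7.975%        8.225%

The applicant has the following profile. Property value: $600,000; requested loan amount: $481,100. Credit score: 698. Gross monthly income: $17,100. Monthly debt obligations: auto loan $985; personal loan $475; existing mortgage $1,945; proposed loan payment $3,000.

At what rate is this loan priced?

Credit score 698 ≥ 635; Total monthly debts = (985 + 475 + 1,945 + 3,000) = 6,405. DTI = 6,405/17,100 = 37.5% ≤ 40%
LTV: 481,100 ÷ 600,000 = 80.2%, within 90% cap
Credit 698 → row 676–724; LTV 80.2% → column 68.01–82%. Grid cell → 7.6%.

7.6%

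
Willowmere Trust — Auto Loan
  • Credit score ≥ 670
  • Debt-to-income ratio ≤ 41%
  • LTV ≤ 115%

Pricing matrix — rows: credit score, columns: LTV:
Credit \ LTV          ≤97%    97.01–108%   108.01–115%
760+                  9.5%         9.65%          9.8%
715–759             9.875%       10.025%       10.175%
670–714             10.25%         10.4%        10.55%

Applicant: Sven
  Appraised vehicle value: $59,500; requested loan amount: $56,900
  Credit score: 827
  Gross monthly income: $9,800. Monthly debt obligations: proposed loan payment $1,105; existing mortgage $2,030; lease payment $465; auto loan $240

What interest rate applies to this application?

9.5%

Credit score 827 ≥ 670; Total monthly debts = (1,105 + 2,030 + 465 + 240) = 3,840. Debt-to-income = 3,840/9,800 = 39.2% — meets 41% limit
LTV = 56,900/59,500 = 95.6% ≤ 115%
Row: 827 falls in 760+. Column: 95.6% falls in ≤97%. Rate = 9.5%.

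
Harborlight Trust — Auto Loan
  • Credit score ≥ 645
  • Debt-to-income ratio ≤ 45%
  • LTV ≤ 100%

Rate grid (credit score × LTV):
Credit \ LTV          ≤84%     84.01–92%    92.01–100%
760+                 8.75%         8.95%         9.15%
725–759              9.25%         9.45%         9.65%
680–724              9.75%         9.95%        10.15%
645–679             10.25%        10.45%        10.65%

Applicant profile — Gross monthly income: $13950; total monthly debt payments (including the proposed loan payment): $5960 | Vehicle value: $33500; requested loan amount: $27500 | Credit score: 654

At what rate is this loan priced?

10.25%

Credit score 654 ≥ 645; Debt-to-income = 5,960/13,950 = 42.7% — meets 45% limit
LTV: 27,500 ÷ 33,500 = 82.1%, within 100% cap
Score 654 is in the 645–679 band; LTV 82.1% is in the ≤84% band → 10.25%.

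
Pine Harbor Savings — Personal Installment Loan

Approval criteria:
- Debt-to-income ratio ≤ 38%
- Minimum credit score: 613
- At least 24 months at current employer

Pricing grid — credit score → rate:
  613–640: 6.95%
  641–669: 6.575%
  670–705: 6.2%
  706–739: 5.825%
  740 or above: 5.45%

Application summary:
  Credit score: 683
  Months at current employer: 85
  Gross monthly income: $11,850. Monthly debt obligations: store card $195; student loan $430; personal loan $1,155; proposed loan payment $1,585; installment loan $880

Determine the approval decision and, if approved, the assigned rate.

Credit score 683 ≥ 613 (meets minimum)
Total monthly debts = (195 + 430 + 1,155 + 1,585 + 880) = 4,245. Debt-to-income = 4,245/11,850 = 35.8% — meets 38% limit
Employment 85 ≥ 24 months
All requirements met. Score 683 falls in the 670–705 tier → 6.2%.

Approved at 6.2%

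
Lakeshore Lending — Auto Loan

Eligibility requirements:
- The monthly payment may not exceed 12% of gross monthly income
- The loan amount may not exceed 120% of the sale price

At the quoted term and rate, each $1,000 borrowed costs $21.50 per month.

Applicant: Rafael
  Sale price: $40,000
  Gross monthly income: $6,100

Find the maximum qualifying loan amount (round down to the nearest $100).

$34,000

Payment cap: 12% × $6,100 = $732/month.
At $21.50 per $1,000, that supports 732/21.50 × 1,000 ≈ $34,046 → $34,000.
LTV cap: 120% × $40,000 = $48,000 → $48,000.
Binding constraint: payment-to-income.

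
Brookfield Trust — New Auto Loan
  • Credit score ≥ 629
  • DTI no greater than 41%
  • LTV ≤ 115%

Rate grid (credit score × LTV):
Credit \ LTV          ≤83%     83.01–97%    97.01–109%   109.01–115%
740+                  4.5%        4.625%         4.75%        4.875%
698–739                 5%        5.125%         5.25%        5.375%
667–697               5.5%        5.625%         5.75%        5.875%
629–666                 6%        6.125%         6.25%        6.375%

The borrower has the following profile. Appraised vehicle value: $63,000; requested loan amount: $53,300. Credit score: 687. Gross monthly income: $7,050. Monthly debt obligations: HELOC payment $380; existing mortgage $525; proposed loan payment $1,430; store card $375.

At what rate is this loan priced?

Credit score 687 ≥ 629; Total monthly debts = (380 + 525 + 1,430 + 375) = 2,710. DTI: 2,710 ÷ 7,050 = 38.4%, within the 41% cap
LTV: 53,300 ÷ 63,000 = 84.6%, within 115% cap
Credit 687 → row 667–697; LTV 84.6% → column 83.01–97%. Grid cell → 5.625%.

5.625%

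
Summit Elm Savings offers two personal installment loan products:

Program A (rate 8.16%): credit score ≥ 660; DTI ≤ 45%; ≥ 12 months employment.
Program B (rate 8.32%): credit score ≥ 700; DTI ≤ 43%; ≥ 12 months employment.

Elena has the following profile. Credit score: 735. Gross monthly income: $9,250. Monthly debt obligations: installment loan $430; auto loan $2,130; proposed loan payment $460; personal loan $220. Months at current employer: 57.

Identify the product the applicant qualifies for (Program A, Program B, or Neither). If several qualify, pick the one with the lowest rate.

Program A

Total debts = (430 + 2,130 + 460 + 220) = 3,240; DTI = 3,240/9,250 = 35%.
Program A: score 735 ≥ 660; DTI 35% ≤ 45%; employment 57 ≥ 12 mo → qualifies.
Program B: score 735 ≥ 700; DTI 35% ≤ 43%; employment 57 ≥ 12 mo → qualifies.
Qualifying: Program A, Program B. Lowest rate is 8.16% → Program A.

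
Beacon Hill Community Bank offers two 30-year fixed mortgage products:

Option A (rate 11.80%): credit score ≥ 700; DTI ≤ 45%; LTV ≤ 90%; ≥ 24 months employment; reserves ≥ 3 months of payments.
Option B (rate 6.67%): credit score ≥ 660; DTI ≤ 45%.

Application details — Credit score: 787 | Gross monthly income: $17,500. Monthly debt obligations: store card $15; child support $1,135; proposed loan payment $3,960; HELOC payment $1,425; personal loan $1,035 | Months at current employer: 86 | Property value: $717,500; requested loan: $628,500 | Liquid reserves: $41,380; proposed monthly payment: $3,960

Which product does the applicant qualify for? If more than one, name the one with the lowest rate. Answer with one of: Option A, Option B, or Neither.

Total debts = (15 + 1,135 + 3,960 + 1,425 + 1,035) = 7,570; DTI = 7,570/17,500 = 43.3%.
LTV = 628,500/717,500 = 87.6%.
Reserves = 41,380/3,960 = 10.4 months.
Option A: score 787 ≥ 700; DTI 43.3% ≤ 45%; LTV 87.6% ≤ 90%; employment 86 ≥ 24 mo; reserves 10.4 ≥ 3 mo → qualifies.
Option B: score 787 ≥ 660; DTI 43.3% ≤ 45% → qualifies.
Qualifying: Option A, Option B. Lowest rate is 6.67% → Option B.

Option B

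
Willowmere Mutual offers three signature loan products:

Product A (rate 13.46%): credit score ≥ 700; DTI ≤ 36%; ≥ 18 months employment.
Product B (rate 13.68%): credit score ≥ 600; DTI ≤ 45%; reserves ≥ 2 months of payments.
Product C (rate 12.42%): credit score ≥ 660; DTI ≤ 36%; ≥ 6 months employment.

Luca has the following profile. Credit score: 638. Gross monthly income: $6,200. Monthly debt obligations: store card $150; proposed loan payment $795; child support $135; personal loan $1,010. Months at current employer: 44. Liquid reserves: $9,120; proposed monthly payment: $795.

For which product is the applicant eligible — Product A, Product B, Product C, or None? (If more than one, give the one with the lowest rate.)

Product B

Total debts = (150 + 795 + 135 + 1,010) = 2,090; DTI = 2,090/6,200 = 33.7%.
Reserves = 9,120/795 = 11.5 months.
Product A: score 638 < 700; DTI 33.7% ≤ 36%; employment 44 ≥ 18 mo → does not qualify.
Product B: score 638 ≥ 600; DTI 33.7% ≤ 45%; reserves 11.5 ≥ 2 mo → qualifies.
Product C: score 638 < 660; DTI 33.7% ≤ 36%; employment 44 ≥ 6 mo → does not qualify.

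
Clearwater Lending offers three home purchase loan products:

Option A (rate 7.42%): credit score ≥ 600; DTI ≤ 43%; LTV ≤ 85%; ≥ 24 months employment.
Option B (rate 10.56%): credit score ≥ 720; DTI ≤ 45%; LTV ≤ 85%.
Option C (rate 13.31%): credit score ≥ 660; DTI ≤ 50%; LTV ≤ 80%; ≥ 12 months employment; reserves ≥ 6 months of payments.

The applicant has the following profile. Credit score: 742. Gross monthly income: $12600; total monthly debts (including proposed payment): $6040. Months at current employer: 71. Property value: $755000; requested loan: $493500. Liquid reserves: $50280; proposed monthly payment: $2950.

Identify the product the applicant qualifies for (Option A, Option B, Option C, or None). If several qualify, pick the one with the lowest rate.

DTI = 6,040/12,600 = 47.9%.
LTV = 493,500/755,000 = 65.4%.
Reserves = 50,280/2,950 = 17.0 months.
Option A: score 742 ≥ 600; DTI 47.9% > 43%; LTV 65.4% ≤ 85%; employment 71 ≥ 24 mo → does not qualify.
Option B: score 742 ≥ 720; DTI 47.9% > 45%; LTV 65.4% ≤ 85% → does not qualify.
Option C: score 742 ≥ 660; DTI 47.9% ≤ 50%; LTV 65.4% ≤ 80%; employment 71 ≥ 12 mo; reserves 17.0 ≥ 6 mo → qualifies.

Option C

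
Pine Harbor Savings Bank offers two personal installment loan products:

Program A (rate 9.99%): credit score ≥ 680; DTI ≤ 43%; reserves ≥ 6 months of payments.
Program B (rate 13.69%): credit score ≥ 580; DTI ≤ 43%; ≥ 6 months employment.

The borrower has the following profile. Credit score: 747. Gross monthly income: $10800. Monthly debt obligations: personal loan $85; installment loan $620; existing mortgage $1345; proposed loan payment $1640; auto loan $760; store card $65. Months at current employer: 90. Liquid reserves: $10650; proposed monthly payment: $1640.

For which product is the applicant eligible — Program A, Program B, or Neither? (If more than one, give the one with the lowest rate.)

Program A

Total debts = (85 + 620 + 1,345 + 1,640 + 760 + 65) = 4,515; DTI = 4,515/10,800 = 41.8%.
Reserves = 10,650/1,640 = 6.5 months.
Program A: score 747 ≥ 680; DTI 41.8% ≤ 43%; reserves 6.5 ≥ 6 mo → qualifies.
Program B: score 747 ≥ 580; DTI 41.8% ≤ 43%; employment 90 ≥ 6 mo → qualifies.
Qualifying: Program A, Program B. Lowest rate is 9.99% → Program A.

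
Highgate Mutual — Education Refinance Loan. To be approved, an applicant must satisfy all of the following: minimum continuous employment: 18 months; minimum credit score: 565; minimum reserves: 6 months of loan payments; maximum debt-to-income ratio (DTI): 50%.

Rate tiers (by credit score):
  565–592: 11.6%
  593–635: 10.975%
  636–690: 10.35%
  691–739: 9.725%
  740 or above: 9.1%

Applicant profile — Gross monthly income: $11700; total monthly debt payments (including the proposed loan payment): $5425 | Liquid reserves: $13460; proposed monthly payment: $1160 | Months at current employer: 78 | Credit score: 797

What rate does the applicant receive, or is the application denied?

Approved at 9.1%

Credit score 797 ≥ 565 (meets minimum)
Employment 78 ≥ 18 months
Reserves = 13,460/1,160 = 11.6 months ≥ 6
Debt-to-income = 5,425/11,700 = 46.4% — meets 50% limit
All requirements met. Score 797 falls in the 740 or above tier → 9.1%.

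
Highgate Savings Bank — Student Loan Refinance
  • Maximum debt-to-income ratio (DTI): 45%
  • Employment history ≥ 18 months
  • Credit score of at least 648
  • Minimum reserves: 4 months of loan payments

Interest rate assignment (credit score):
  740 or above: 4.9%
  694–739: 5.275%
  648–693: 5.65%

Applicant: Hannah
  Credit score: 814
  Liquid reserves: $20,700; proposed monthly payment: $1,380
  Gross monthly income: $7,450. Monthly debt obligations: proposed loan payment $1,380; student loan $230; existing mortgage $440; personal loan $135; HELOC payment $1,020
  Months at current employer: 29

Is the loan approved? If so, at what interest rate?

Credit score 814 ≥ 648 (meets minimum)
Employment 29 ≥ 18 months
Liquid reserves cover 20,700/1,380 = 15.0 months — ≥ 4 required
Total monthly debts = (1,380 + 230 + 440 + 135 + 1,020) = 3,205. Debt-to-income = 3,205/7,450 = 43% — meets 45% limit
All requirements met. Score 814 falls in the 740 or above tier → 4.9%.

Approved at 4.9%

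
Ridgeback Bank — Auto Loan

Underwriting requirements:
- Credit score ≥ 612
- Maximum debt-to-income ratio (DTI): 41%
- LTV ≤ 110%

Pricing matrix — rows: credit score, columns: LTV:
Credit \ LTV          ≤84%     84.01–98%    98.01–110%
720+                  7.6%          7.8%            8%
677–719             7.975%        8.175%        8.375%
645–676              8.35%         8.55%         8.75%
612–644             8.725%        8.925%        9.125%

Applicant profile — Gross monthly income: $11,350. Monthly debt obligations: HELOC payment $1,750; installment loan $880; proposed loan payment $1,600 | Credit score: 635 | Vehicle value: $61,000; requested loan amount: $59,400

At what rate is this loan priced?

Credit score 635 ≥ 612; Total monthly debts = (1,750 + 880 + 1,600) = 4,230. DTI: 4,230 ÷ 11,350 = 37.3%, within the 41% cap
Loan-to-value = 59,400/61,000 = 97.4% — pass (110% max)
Credit 635 → row 612–644; LTV 97.4% → column 84.01–98%. Grid cell → 8.925%.

8.925%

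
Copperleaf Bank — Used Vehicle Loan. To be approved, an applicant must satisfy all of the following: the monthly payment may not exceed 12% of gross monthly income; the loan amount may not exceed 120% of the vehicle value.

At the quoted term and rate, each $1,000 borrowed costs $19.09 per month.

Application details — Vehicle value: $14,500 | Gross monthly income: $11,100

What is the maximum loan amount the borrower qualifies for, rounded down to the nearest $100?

Payment cap: 12% × $11,100 = $1,332/month.
At $19.09 per $1,000, that supports 1,332/19.09 × 1,000 ≈ $69,774 → $69,700.
LTV cap: 120% × $14,500 = $17,400 → $17,400.
Binding constraint: loan-to-value.

$17,400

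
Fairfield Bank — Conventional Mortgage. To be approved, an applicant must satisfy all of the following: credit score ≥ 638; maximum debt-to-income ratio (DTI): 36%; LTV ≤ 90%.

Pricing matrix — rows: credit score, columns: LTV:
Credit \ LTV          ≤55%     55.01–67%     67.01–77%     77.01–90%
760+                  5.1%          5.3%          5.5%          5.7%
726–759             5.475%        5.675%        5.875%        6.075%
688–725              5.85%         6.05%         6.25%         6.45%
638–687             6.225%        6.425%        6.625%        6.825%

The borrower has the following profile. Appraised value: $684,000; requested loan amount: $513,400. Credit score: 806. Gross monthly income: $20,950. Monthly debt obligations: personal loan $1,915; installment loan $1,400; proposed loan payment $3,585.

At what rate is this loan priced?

Credit score 806 ≥ 638; Total monthly debts = (1,915 + 1,400 + 3,585) = 6,900. DTI: 6,900 ÷ 20,950 = 32.9%, within the 36% cap
LTV = 513,400/684,000 = 75.1% ≤ 90%
Score 806 is in the 760+ band; LTV 75.1% is in the 67.01–77% band → 5.5%.

5.5%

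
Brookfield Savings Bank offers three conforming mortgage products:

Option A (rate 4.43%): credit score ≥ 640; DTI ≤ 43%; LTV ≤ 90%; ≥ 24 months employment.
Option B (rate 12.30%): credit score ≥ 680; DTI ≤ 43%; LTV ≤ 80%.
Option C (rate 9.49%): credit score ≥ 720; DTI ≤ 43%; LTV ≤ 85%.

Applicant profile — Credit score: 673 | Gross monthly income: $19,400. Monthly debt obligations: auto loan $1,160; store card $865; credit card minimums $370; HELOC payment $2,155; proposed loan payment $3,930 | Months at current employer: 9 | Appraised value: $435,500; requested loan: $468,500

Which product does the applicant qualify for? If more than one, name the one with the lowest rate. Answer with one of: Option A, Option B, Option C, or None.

None

Total debts = (1,160 + 865 + 370 + 2,155 + 3,930) = 8,480; DTI = 8,480/19,400 = 43.7%.
LTV = 468,500/435,500 = 107.6%.
Option A: score 673 ≥ 640; DTI 43.7% > 43%; LTV 107.6% > 90%; employment 9 < 24 mo → does not qualify.
Option B: score 673 < 680; DTI 43.7% > 43%; LTV 107.6% > 80% → does not qualify.
Option C: score 673 < 720; DTI 43.7% > 43%; LTV 107.6% > 85% → does not qualify.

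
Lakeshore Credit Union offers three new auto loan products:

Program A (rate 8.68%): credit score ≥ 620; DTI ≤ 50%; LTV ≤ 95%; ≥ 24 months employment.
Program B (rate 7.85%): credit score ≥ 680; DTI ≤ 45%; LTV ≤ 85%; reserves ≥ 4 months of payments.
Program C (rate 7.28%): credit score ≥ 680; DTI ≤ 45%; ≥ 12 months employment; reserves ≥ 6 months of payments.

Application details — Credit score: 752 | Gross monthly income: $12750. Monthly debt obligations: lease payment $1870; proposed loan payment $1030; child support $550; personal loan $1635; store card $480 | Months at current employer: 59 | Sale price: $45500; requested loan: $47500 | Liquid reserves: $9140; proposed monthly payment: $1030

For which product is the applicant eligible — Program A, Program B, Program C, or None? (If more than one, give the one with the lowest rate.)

Program C

Total debts = (1,870 + 1,030 + 550 + 1,635 + 480) = 5,565; DTI = 5,565/12,750 = 43.6%.
LTV = 47,500/45,500 = 104.4%.
Reserves = 9,140/1,030 = 8.9 months.
Program A: score 752 ≥ 620; DTI 43.6% ≤ 50%; LTV 104.4% > 95%; employment 59 ≥ 24 mo → does not qualify.
Program B: score 752 ≥ 680; DTI 43.6% ≤ 45%; LTV 104.4% > 85%; reserves 8.9 ≥ 4 mo → does not qualify.
Program C: score 752 ≥ 680; DTI 43.6% ≤ 45%; employment 59 ≥ 12 mo; reserves 8.9 ≥ 6 mo → qualifies.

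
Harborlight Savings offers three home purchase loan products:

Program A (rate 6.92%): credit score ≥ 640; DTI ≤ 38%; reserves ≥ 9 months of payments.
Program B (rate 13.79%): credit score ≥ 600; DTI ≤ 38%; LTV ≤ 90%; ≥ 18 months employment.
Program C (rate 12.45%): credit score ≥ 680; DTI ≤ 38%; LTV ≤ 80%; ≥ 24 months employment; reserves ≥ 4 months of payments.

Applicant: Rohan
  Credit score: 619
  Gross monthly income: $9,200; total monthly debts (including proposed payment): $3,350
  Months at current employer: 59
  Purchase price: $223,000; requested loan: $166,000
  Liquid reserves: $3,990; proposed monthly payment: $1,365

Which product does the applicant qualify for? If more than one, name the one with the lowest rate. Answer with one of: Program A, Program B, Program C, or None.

Program B

DTI = 3,350/9,200 = 36.4%.
LTV = 166,000/223,000 = 74.4%.
Reserves = 3,990/1,365 = 2.9 months.
Program A: score 619 < 640; DTI 36.4% ≤ 38%; reserves 2.9 < 9 mo → does not qualify.
Program B: score 619 ≥ 600; DTI 36.4% ≤ 38%; LTV 74.4% ≤ 90%; employment 59 ≥ 18 mo → qualifies.
Program C: score 619 < 680; DTI 36.4% ≤ 38%; LTV 74.4% ≤ 80%; employment 59 ≥ 24 mo; reserves 2.9 < 4 mo → does not qualify.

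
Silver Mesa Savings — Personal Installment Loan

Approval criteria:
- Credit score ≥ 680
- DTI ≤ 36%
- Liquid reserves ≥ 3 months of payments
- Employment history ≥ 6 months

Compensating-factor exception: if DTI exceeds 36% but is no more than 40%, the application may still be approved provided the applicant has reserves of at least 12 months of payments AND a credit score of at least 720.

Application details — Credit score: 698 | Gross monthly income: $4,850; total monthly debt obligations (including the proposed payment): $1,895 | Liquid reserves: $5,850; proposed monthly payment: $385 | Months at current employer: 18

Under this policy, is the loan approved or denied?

Credit score 698 ≥ 680 (meets base)
DTI: 1,895 ÷ 4,850 = 39.1%, over the 36% base limit.
Liquid reserves cover 5,850/385 = 15.2 months — ≥ 3 required
Employment 18 ≥ 6 months
DTI 39.1% is within the 36%–40% exception band; checking compensating factors.
Reserves 15.2 ≥ 12 months; credit score 698 < 720.
Compensating-factor requirement not fully met.

Denied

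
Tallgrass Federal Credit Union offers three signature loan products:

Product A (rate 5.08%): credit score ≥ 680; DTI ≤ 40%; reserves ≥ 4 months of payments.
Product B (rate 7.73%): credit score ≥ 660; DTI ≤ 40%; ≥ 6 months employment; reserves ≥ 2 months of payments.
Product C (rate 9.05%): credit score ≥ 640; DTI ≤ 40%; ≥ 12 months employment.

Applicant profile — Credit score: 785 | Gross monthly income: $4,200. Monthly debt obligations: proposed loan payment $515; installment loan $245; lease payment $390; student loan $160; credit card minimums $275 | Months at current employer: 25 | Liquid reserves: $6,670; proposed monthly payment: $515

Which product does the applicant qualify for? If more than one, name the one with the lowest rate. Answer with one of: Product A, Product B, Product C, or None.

Product A

Total debts = (515 + 245 + 390 + 160 + 275) = 1,585; DTI = 1,585/4,200 = 37.7%.
Reserves = 6,670/515 = 13.0 months.
Product A: score 785 ≥ 680; DTI 37.7% ≤ 40%; reserves 13.0 ≥ 4 mo → qualifies.
Product B: score 785 ≥ 660; DTI 37.7% ≤ 40%; employment 25 ≥ 6 mo; reserves 13.0 ≥ 2 mo → qualifies.
Product C: score 785 ≥ 640; DTI 37.7% ≤ 40%; employment 25 ≥ 12 mo → qualifies.
Qualifying: Product A, Product B, Product C. Lowest rate is 5.08% → Product A.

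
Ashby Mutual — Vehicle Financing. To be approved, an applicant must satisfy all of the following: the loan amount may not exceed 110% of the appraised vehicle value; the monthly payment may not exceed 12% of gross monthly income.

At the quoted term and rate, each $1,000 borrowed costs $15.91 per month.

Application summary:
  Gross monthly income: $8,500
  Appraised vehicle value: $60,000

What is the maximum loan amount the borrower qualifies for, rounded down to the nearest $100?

$64,100

Payment cap: 12% × $8,500 = $1,020/month.
At $15.91 per $1,000, that supports 1,020/15.91 × 1,000 ≈ $64,110 → $64,100.
LTV cap: 110% × $60,000 = $66,000 → $66,000.
Binding constraint: payment-to-income.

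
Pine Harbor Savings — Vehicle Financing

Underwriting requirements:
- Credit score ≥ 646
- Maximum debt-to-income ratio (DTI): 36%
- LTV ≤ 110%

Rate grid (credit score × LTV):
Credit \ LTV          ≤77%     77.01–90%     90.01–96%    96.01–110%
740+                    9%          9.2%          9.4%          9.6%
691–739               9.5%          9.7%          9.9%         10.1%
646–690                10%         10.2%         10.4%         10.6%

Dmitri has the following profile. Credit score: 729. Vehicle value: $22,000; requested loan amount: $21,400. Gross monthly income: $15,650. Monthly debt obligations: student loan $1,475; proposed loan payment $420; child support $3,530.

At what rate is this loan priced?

Credit score 729 ≥ 646; Total monthly debts = (1,475 + 420 + 3,530) = 5,425. Debt-to-income = 5,425/15,650 = 34.7% — meets 36% limit
LTV: 21,400 ÷ 22,000 = 97.3%, within 110% cap
Score 729 is in the 691–739 band; LTV 97.3% is in the 96.01–110% band → 10.1%.

10.1%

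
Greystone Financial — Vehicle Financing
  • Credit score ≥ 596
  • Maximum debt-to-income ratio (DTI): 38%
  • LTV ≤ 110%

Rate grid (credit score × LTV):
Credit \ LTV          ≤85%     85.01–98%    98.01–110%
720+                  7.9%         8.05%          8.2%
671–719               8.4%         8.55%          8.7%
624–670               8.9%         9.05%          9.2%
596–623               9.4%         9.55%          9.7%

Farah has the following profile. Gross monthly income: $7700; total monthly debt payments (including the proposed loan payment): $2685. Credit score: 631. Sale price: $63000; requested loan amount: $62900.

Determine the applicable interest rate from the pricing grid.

Credit score 631 ≥ 596; Debt-to-income = 2,685/7,700 = 34.9% — meets 38% limit
LTV = 62,900/63,000 = 99.8% ≤ 110%
Row: 631 falls in 624–670. Column: 99.8% falls in 98.01–110%. Rate = 9.2%.

9.2%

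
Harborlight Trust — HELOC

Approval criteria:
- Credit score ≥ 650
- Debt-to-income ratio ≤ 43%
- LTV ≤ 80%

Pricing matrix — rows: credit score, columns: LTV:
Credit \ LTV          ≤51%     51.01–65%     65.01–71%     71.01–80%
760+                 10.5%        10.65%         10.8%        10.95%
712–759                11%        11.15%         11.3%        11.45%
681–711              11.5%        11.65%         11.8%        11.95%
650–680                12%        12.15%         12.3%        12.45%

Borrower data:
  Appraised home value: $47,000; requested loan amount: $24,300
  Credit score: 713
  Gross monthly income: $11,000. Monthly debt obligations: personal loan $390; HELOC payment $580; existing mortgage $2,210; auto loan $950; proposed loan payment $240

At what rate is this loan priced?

Credit score 713 ≥ 650; Total monthly debts = (390 + 580 + 2,210 + 950 + 240) = 4,370. Debt-to-income = 4,370/11,000 = 39.7% — meets 43% limit
LTV = 24,300/47,000 = 51.7% ≤ 80%
Score 713 is in the 712–759 band; LTV 51.7% is in the 51.01–65% band → 11.15%.

11.15%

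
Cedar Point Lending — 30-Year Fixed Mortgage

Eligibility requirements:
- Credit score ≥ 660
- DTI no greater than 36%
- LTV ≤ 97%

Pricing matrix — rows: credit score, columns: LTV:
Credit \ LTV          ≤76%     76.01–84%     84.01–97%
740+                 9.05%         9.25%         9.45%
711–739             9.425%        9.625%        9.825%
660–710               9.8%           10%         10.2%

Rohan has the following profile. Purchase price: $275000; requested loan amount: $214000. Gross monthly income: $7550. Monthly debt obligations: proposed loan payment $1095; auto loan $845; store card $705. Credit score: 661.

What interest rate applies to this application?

10%

Credit score 661 ≥ 660; Total monthly debts = (1,095 + 845 + 705) = 2,645. Debt-to-income = 2,645/7,550 = 35% — meets 36% limit
LTV = 214,000/275,000 = 77.8% ≤ 97%
Score 661 is in the 660–710 band; LTV 77.8% is in the 76.01–84% band → 10%.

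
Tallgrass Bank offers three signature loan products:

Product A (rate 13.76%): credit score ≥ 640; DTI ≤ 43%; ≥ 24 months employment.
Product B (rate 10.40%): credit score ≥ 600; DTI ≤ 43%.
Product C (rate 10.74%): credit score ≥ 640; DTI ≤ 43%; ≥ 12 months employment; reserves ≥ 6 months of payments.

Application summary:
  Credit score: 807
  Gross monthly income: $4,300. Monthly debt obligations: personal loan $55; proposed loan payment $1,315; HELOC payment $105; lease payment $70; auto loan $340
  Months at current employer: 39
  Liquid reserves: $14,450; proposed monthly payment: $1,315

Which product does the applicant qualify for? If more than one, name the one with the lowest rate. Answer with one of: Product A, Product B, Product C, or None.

None

Total debts = (55 + 1,315 + 105 + 70 + 340) = 1,885; DTI = 1,885/4,300 = 43.8%.
Reserves = 14,450/1,315 = 11.0 months.
Product A: score 807 ≥ 640; DTI 43.8% > 43%; employment 39 ≥ 24 mo → does not qualify.
Product B: score 807 ≥ 600; DTI 43.8% > 43% → does not qualify.
Product C: score 807 ≥ 640; DTI 43.8% > 43%; employment 39 ≥ 12 mo; reserves 11.0 ≥ 6 mo → does not qualify.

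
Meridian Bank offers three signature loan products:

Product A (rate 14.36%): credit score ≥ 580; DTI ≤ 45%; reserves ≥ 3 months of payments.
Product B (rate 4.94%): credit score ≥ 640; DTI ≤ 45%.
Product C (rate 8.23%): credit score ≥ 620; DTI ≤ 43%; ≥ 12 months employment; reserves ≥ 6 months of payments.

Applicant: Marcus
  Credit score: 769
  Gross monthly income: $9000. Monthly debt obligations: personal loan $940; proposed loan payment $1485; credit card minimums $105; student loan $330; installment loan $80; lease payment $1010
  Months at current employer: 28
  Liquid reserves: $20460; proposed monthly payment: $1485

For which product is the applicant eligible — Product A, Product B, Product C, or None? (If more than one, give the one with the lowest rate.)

Total debts = (940 + 1,485 + 105 + 330 + 80 + 1,010) = 3,950; DTI = 3,950/9,000 = 43.9%.
Reserves = 20,460/1,485 = 13.8 months.
Product A: score 769 ≥ 580; DTI 43.9% ≤ 45%; reserves 13.8 ≥ 3 mo → qualifies.
Product B: score 769 ≥ 640; DTI 43.9% ≤ 45% → qualifies.
Product C: score 769 ≥ 620; DTI 43.9% > 43%; employment 28 ≥ 12 mo; reserves 13.8 ≥ 6 mo → does not qualify.
Qualifying: Product A, Product B. Lowest rate is 4.94% → Product B.

Product B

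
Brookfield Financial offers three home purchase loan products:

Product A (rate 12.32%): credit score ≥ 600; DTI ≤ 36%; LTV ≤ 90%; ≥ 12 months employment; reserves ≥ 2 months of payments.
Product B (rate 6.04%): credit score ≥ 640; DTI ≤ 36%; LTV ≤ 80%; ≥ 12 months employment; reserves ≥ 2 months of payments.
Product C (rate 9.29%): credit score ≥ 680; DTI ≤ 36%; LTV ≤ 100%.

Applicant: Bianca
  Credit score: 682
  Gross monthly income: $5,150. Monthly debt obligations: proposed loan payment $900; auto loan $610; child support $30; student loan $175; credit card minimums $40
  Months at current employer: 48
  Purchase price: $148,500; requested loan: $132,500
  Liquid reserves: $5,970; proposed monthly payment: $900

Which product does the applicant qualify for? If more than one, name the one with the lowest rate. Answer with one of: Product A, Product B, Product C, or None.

Total debts = (900 + 610 + 30 + 175 + 40) = 1,755; DTI = 1,755/5,150 = 34.1%.
LTV = 132,500/148,500 = 89.2%.
Reserves = 5,970/900 = 6.6 months.
Product A: score 682 ≥ 600; DTI 34.1% ≤ 36%; LTV 89.2% ≤ 90%; employment 48 ≥ 12 mo; reserves 6.6 ≥ 2 mo → qualifies.
Product B: score 682 ≥ 640; DTI 34.1% ≤ 36%; LTV 89.2% > 80%; employment 48 ≥ 12 mo; reserves 6.6 ≥ 2 mo → does not qualify.
Product C: score 682 ≥ 680; DTI 34.1% ≤ 36%; LTV 89.2% ≤ 100% → qualifies.
Qualifying: Product A, Product C. Lowest rate is 9.29% → Product C.

Product C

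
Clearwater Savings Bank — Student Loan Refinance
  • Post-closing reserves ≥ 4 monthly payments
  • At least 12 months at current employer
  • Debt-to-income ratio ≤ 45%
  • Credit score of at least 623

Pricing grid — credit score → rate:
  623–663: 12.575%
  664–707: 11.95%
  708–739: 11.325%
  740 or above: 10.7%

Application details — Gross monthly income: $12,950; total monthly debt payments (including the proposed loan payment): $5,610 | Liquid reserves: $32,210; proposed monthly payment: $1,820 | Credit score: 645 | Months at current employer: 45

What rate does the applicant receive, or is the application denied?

Approved at 12.575%

Credit score 645 ≥ 623 (meets minimum)
Liquid reserves cover 32,210/1,820 = 17.7 months — ≥ 4 required
Employment 45 ≥ 12 months
DTI: 5,610 ÷ 12,950 = 43.3%, within the 45% cap
All requirements met. Score 645 falls in the 623–663 tier → 12.575%.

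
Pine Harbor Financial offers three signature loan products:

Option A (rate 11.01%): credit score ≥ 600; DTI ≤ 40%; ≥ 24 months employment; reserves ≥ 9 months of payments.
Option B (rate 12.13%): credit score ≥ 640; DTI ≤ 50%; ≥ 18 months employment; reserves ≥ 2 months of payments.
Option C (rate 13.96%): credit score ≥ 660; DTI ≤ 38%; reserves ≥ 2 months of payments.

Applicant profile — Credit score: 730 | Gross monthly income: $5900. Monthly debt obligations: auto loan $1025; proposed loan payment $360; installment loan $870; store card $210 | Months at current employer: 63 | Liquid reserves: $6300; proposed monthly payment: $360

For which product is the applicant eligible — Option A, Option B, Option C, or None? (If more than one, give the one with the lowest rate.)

Option B

Total debts = (1,025 + 360 + 870 + 210) = 2,465; DTI = 2,465/5,900 = 41.8%.
Reserves = 6,300/360 = 17.5 months.
Option A: score 730 ≥ 600; DTI 41.8% > 40%; employment 63 ≥ 24 mo; reserves 17.5 ≥ 9 mo → does not qualify.
Option B: score 730 ≥ 640; DTI 41.8% ≤ 50%; employment 63 ≥ 18 mo; reserves 17.5 ≥ 2 mo → qualifies.
Option C: score 730 ≥ 660; DTI 41.8% > 38%; reserves 17.5 ≥ 2 mo → does not qualify.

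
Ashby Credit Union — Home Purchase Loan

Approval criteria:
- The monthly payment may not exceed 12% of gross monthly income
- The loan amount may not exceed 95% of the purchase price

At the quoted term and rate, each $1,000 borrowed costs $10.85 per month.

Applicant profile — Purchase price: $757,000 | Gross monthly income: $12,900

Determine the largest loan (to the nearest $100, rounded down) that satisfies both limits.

Payment cap: 12% × $12,900 = $1,548/month.
At $10.85 per $1,000, that supports 1,548/10.85 × 1,000 ≈ $142,672 → $142,600.
LTV cap: 95% × $757,000 = $719,150 → $719,100.
Binding constraint: payment-to-income.

$142,600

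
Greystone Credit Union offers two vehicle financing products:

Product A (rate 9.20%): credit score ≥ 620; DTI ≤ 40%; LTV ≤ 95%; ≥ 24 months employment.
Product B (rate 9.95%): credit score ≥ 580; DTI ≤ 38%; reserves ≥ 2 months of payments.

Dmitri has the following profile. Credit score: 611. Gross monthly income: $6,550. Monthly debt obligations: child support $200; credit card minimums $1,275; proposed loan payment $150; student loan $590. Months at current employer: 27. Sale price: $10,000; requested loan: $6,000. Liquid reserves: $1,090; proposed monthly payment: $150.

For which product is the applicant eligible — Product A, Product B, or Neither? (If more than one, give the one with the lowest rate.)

Total debts = (200 + 1,275 + 150 + 590) = 2,215; DTI = 2,215/6,550 = 33.8%.
LTV = 6,000/10,000 = 60%.
Reserves = 1,090/150 = 7.3 months.
Product A: score 611 < 620; DTI 33.8% ≤ 40%; LTV 60% ≤ 95%; employment 27 ≥ 24 mo → does not qualify.
Product B: score 611 ≥ 580; DTI 33.8% ≤ 38%; reserves 7.3 ≥ 2 mo → qualifies.

Product B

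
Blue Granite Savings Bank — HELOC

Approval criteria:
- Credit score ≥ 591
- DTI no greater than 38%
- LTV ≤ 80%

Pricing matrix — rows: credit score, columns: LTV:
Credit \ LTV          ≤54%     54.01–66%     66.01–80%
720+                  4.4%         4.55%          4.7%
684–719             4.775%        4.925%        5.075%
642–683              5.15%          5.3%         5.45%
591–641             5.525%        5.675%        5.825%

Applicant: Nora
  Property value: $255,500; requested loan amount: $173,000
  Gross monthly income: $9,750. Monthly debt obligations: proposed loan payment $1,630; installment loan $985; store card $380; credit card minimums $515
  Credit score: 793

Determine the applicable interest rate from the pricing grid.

4.7%

Credit score 793 ≥ 591; Total monthly debts = (1,630 + 985 + 380 + 515) = 3,510. DTI: 3,510 ÷ 9,750 = 36%, within the 38% cap
LTV = 173,000/255,500 = 67.7% ≤ 80%
Score 793 is in the 720+ band; LTV 67.7% is in the 66.01–80% band → 4.7%.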